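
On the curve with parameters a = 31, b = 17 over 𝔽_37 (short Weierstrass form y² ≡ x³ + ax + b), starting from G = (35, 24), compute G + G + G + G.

Repeated addition: build up to 4G.
2G: tangent at (35, 24): λ = (3·35² + 31)/(2·24) ≡ 6/11. 11⁻¹ ≡ 27 (mod 37), so λ ≡ 6·27 ≡ 14.
  x = λ² - 35 - 35 = 196 - 70 ≡ 15; y = λ·(35 - 15) - 24 ≡ 34. → (15, 34)
3G: (15, 34) + (35, 24). λ = (24 - 34)/(35 - 15) ≡ 27/20 mod 37. 20⁻¹ ≡ 13 (mod 37), so λ ≡ 18.
  x = λ² - 15 - 35 = 324 - 50 ≡ 15; y = λ·(15 - 15) - 34 ≡ 3. → (15, 3)
4G: (15, 3) + (35, 24). λ = (24 - 3)/(35 - 15) ≡ 21/20 mod 37. 20⁻¹ ≡ 13 (mod 37), so λ ≡ 14.
  x = λ² - 15 - 35 = 196 - 50 ≡ 35; y = λ·(15 - 35) - 3 ≡ 13. → (35, 13)

(35, 13)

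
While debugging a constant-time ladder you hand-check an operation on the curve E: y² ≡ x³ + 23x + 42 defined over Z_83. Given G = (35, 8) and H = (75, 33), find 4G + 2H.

First 4G:
Repeated addition: build up to 4G.
2G: tangent at (35, 8): λ = (3·35² + 23)/(2·8) ≡ 46/16. 16⁻¹ ≡ 26 (mod 83), so λ ≡ 46·26 ≡ 34.
  x = λ² - 35 - 35 = 1156 - 70 ≡ 7; y = λ·(35 - 7) - 8 ≡ 31. → (7, 31)
3G: (7, 31) + (35, 8). λ = (8 - 31)/(35 - 7) ≡ 60/28 mod 83. 28⁻¹ ≡ 3 (mod 83), so λ ≡ 14.
  x = λ² - 7 - 35 = 196 - 42 ≡ 71; y = λ·(7 - 71) - 31 ≡ 69. → (71, 69)
4G: (71, 69) + (35, 8). λ = (8 - 69)/(35 - 71) ≡ 22/47 mod 83. 47⁻¹ ≡ 53 (mod 83) since 47·53 = 2491 ≡ 1, so λ ≡ 4.
  x = λ² - 71 - 35 = 16 - 106 ≡ 76; y = λ·(71 - 76) - 69 ≡ 77. → (76, 77)
4G = (76, 77).
Next 2H:
Repeated addition: build up to 2H.
2H: tangent at (75, 33): λ = (3·75² + 23)/(2·33) ≡ 49/66. 66⁻¹ ≡ 39 (mod 83), so λ ≡ 49·39 ≡ 2.
  x = λ² - 75 - 75 = 4 - 150 ≡ 20; y = λ·(75 - 20) - 33 ≡ 77. → (20, 77)
2H = (20, 77).
Finally 4G + 2H:
(76, 77) + (20, 77). λ = (77 - 77)/(20 - 76) ≡ 0/27 mod 83. 27⁻¹ ≡ 40 (mod 83) since 27·40 = 1080 ≡ 1, so λ ≡ 0.
  x = λ² - 76 - 20 = 0 - 96 ≡ 70; y = λ·(76 - 70) - 77 ≡ 6. → (70, 6)

(70, 6)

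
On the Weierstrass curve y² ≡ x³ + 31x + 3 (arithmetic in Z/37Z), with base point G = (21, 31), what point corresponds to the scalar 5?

(0, 15)

Repeated addition: build up to 5G.
2G: tangent at (21, 31): λ = (3·21² + 31)/(2·31) ≡ 22/25. 25⁻¹ ≡ 3 (mod 37), so λ ≡ 22·3 ≡ 29.
  x = λ² - 21 - 21 = 841 - 42 ≡ 22; y = λ·(21 - 22) - 31 ≡ 14. → (22, 14)
3G: (22, 14) + (21, 31). λ = (31 - 14)/(21 - 22) ≡ 17/36 mod 37. 36⁻¹ ≡ 36 (mod 37), so λ ≡ 20.
  x = λ² - 22 - 21 = 400 - 43 ≡ 24; y = λ·(22 - 24) - 14 ≡ 20. → (24, 20)
4G: (24, 20) + (21, 31). λ = (31 - 20)/(21 - 24) ≡ 11/34 mod 37. 34⁻¹ ≡ 12 (mod 37), so λ ≡ 21.
  x = λ² - 24 - 21 = 441 - 45 ≡ 26; y = λ·(24 - 26) - 20 ≡ 12. → (26, 12)
5G: (26, 12) + (21, 31). λ = (31 - 12)/(21 - 26) ≡ 19/32 mod 37. 32⁻¹ ≡ 22 (mod 37) since 32·22 = 704 ≡ 1, so λ ≡ 11.
  x = λ² - 26 - 21 = 121 - 47 ≡ 0; y = λ·(26 - 0) - 12 ≡ 15. → (0, 15)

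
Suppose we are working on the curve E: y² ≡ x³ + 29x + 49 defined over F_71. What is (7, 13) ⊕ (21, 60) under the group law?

(30, 67)

(7, 13) + (21, 60). λ = (60 - 13)/(21 - 7) ≡ 47/14 mod 71. 14⁻¹ ≡ 66 (mod 71) since 14·66 = 924 ≡ 1, so λ ≡ 49.
  x = λ² - 7 - 21 = 2401 - 28 ≡ 30; y = λ·(7 - 30) - 13 ≡ 67. → (30, 67)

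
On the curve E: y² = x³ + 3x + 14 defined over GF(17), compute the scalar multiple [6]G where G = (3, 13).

(15, 0)

Double-and-add on 6 = (110)₂. Start with G = (3, 13) for the leading 1-bit.
double: tangent at (3, 13): λ = (3·3² + 3)/(2·13) ≡ 13/9. 9⁻¹ ≡ 2 (mod 17), so λ ≡ 13·2 ≡ 9.
  x = λ² - 3 - 3 = 81 - 6 ≡ 7; y = λ·(3 - 7) - 13 ≡ 2. → (7, 2)
add G: (7, 2) + (3, 13). λ = (13 - 2)/(3 - 7) ≡ 11/13 mod 17. 13⁻¹ ≡ 4 (mod 17) since 13·4 = 52 ≡ 1, so λ ≡ 10.
  x = λ² - 7 - 3 = 100 - 10 ≡ 5; y = λ·(7 - 5) - 2 ≡ 1. → (5, 1)
double: tangent at (5, 1): λ = (3·5² + 3)/(2·1) ≡ 10/2. 2⁻¹ ≡ 9 (mod 17), so λ ≡ 10·9 ≡ 5.
  x = λ² - 5 - 5 = 25 - 10 ≡ 15; y = λ·(5 - 15) - 1 ≡ 0. → (15, 0)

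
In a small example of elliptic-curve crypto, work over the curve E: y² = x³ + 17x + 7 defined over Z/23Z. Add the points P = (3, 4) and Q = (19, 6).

(10, 21)

(3, 4) + (19, 6). λ = (6 - 4)/(19 - 3) ≡ 2/16 mod 23. 16⁻¹ ≡ 13 (mod 23), so λ ≡ 3.
  x = λ² - 3 - 19 = 9 - 22 ≡ 10; y = λ·(3 - 10) - 4 ≡ 21. → (10, 21)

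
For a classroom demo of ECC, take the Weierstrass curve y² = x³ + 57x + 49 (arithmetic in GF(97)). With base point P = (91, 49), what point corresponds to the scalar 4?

Repeated addition: build up to 4P.
2P: tangent at (91, 49): λ = (3·91² + 57)/(2·49) ≡ 68/1. 1⁻¹ ≡ 1 (mod 97), so λ ≡ 68·1 ≡ 68.
  x = λ² - 91 - 91 = 4624 - 182 ≡ 77; y = λ·(91 - 77) - 49 ≡ 30. → (77, 30)
3P: (77, 30) + (91, 49). λ = (49 - 30)/(91 - 77) ≡ 19/14 mod 97. 14⁻¹ ≡ 7 (mod 97), so λ ≡ 36.
  x = λ² - 77 - 91 = 1296 - 168 ≡ 61; y = λ·(77 - 61) - 30 ≡ 61. → (61, 61)
4P: (61, 61) + (91, 49). λ = (49 - 61)/(91 - 61) ≡ 85/30 mod 97. 30⁻¹ ≡ 55 (mod 97), so λ ≡ 19.
  x = λ² - 61 - 91 = 361 - 152 ≡ 15; y = λ·(61 - 15) - 61 ≡ 37. → (15, 37)

(15, 37)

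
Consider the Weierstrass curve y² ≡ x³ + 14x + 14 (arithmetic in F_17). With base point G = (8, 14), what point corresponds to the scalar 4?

Repeated addition: build up to 4G.
2G: tangent at (8, 14): λ = (3·8² + 14)/(2·14) ≡ 2/11. 11⁻¹ ≡ 14 (mod 17) since 11·14 = 154 ≡ 1, so λ ≡ 2·14 ≡ 11.
  x = λ² - 8 - 8 = 121 - 16 ≡ 3; y = λ·(8 - 3) - 14 ≡ 7. → (3, 7)
3G: (3, 7) + (8, 14). λ = (14 - 7)/(8 - 3) ≡ 7/5 mod 17. 5⁻¹ ≡ 7 (mod 17) since 5·7 = 35 ≡ 1, so λ ≡ 15.
  x = λ² - 3 - 8 = 225 - 11 ≡ 10; y = λ·(3 - 10) - 7 ≡ 7. → (10, 7)
4G: (10, 7) + (8, 14). λ = (14 - 7)/(8 - 10) ≡ 7/15 mod 17. 15⁻¹ ≡ 8 (mod 17), so λ ≡ 5.
  x = λ² - 10 - 8 = 25 - 18 ≡ 7; y = λ·(10 - 7) - 7 ≡ 8. → (7, 8)

(7, 8)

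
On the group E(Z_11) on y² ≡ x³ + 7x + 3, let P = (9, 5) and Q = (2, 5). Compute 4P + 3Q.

First 4P:
Repeated addition: build up to 4P.
2P: tangent at (9, 5): λ = (3·9² + 7)/(2·5) ≡ 8/10. 10⁻¹ ≡ 10 (mod 11), so λ ≡ 8·10 ≡ 3.
  x = λ² - 9 - 9 = 9 - 18 ≡ 2; y = λ·(9 - 2) - 5 ≡ 5. → (2, 5)
3P: (2, 5) + (9, 5). λ = (5 - 5)/(9 - 2) ≡ 0/7 mod 11. 7⁻¹ ≡ 8 (mod 11) since 7·8 = 56 ≡ 1, so λ ≡ 0.
  x = λ² - 2 - 9 = 0 - 11 ≡ 0; y = λ·(2 - 0) - 5 ≡ 6. → (0, 6)
4P: (0, 6) + (9, 5). λ = (5 - 6)/(9 - 0) ≡ 10/9 mod 11. 9⁻¹ ≡ 5 (mod 11), so λ ≡ 6.
  x = λ² - 0 - 9 = 36 - 9 ≡ 5; y = λ·(0 - 5) - 6 ≡ 8. → (5, 8)
4P = (5, 8).
Next 3Q:
Repeated addition: build up to 3Q.
2Q: tangent at (2, 5): λ = (3·2² + 7)/(2·5) ≡ 8/10. 10⁻¹ ≡ 10 (mod 11) since 10·10 = 100 ≡ 1, so λ ≡ 8·10 ≡ 3.
  x = λ² - 2 - 2 = 9 - 4 ≡ 5; y = λ·(2 - 5) - 5 ≡ 8. → (5, 8)
3Q: (5, 8) + (2, 5). λ = (5 - 8)/(2 - 5) ≡ 8/8 mod 11. 8⁻¹ ≡ 7 (mod 11), so λ ≡ 1.
  x = λ² - 5 - 2 = 1 - 7 ≡ 5; y = λ·(5 - 5) - 8 ≡ 3. → (5, 3)
3Q = (5, 3).
Finally 4P + 3Q:
(5, 8) + (5, 3): same x and y₁ ≡ -y₂, so the sum is ∞.

O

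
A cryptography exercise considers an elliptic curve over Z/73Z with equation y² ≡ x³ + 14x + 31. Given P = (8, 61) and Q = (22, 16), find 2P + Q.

First 2P:
Repeated addition: build up to 2P.
2P: tangent at (8, 61): λ = (3·8² + 14)/(2·61) ≡ 60/49. 49⁻¹ ≡ 3 (mod 73), so λ ≡ 60·3 ≡ 34.
  x = λ² - 8 - 8 = 1156 - 16 ≡ 45; y = λ·(8 - 45) - 61 ≡ 68. → (45, 68)
2P = (45, 68).
Finally 2P + Q:
(45, 68) + (22, 16). λ = (16 - 68)/(22 - 45) ≡ 21/50 mod 73. 50⁻¹ ≡ 19 (mod 73), so λ ≡ 34.
  x = λ² - 45 - 22 = 1156 - 67 ≡ 67; y = λ·(45 - 67) - 68 ≡ 60. → (67, 60)

(67, 60)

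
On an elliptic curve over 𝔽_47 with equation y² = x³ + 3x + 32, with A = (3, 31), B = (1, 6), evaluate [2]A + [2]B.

First 2A:
Repeated addition: build up to 2A.
2A: tangent at (3, 31): λ = (3·3² + 3)/(2·31) ≡ 30/15. 15⁻¹ ≡ 22 (mod 47), so λ ≡ 30·22 ≡ 2.
  x = λ² - 3 - 3 = 4 - 6 ≡ 45; y = λ·(3 - 45) - 31 ≡ 26. → (45, 26)
2A = (45, 26).
Next 2B:
Repeated addition: build up to 2B.
2B: tangent at (1, 6): λ = (3·1² + 3)/(2·6) ≡ 6/12. 12⁻¹ ≡ 4 (mod 47), so λ ≡ 6·4 ≡ 24.
  x = λ² - 1 - 1 = 576 - 2 ≡ 10; y = λ·(1 - 10) - 6 ≡ 13. → (10, 13)
2B = (10, 13).
Finally 2A + 2B:
(45, 26) + (10, 13). λ = (13 - 26)/(10 - 45) ≡ 34/12 mod 47. 12⁻¹ ≡ 4 (mod 47), so λ ≡ 42.
  x = λ² - 45 - 10 = 1764 - 55 ≡ 17; y = λ·(45 - 17) - 26 ≡ 22. → (17, 22)

(17, 22)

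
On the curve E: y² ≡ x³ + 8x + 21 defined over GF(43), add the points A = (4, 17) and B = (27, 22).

(4, 17) + (27, 22). λ = (22 - 17)/(27 - 4) ≡ 5/23 mod 43. 23⁻¹ ≡ 15 (mod 43), so λ ≡ 32.
  x = λ² - 4 - 27 = 1024 - 31 ≡ 4; y = λ·(4 - 4) - 17 ≡ 26. → (4, 26)

(4, 26)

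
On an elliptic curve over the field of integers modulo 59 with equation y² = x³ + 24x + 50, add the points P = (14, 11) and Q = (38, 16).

(14, 11) + (38, 16). λ = (16 - 11)/(38 - 14) ≡ 5/24 mod 59. 24⁻¹ ≡ 32 (mod 59), so λ ≡ 42.
  x = λ² - 14 - 38 = 1764 - 52 ≡ 1; y = λ·(14 - 1) - 11 ≡ 4. → (1, 4)

(1, 4)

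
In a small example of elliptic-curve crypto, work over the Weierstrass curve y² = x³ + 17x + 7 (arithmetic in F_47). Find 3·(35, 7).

(1, 42)

Write P = (35, 7).
Repeated addition: build up to 3P.
2P: tangent at (35, 7): λ = (3·35² + 17)/(2·7) ≡ 26/14. 14⁻¹ ≡ 37 (mod 47), so λ ≡ 26·37 ≡ 22.
  x = λ² - 35 - 35 = 484 - 70 ≡ 38; y = λ·(35 - 38) - 7 ≡ 21. → (38, 21)
3P: (38, 21) + (35, 7). λ = (7 - 21)/(35 - 38) ≡ 33/44 mod 47. 44⁻¹ ≡ 31 (mod 47), so λ ≡ 36.
  x = λ² - 38 - 35 = 1296 - 73 ≡ 1; y = λ·(38 - 1) - 21 ≡ 42. → (1, 42)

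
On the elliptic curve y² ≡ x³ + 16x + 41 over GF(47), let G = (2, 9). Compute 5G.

(45, 1)

Repeated addition: build up to 5G.
2G: tangent at (2, 9): λ = (3·2² + 16)/(2·9) ≡ 28/18. 18⁻¹ ≡ 34 (mod 47) since 18·34 = 612 ≡ 1, so λ ≡ 28·34 ≡ 12.
  x = λ² - 2 - 2 = 144 - 4 ≡ 46; y = λ·(2 - 46) - 9 ≡ 27. → (46, 27)
3G: (46, 27) + (2, 9). λ = (9 - 27)/(2 - 46) ≡ 29/3 mod 47. 3⁻¹ ≡ 16 (mod 47), so λ ≡ 41.
  x = λ² - 46 - 2 = 1681 - 48 ≡ 35; y = λ·(46 - 35) - 27 ≡ 1. → (35, 1)
4G: (35, 1) + (2, 9). λ = (9 - 1)/(2 - 35) ≡ 8/14 mod 47. 14⁻¹ ≡ 37 (mod 47) since 14·37 = 518 ≡ 1, so λ ≡ 14.
  x = λ² - 35 - 2 = 196 - 37 ≡ 18; y = λ·(35 - 18) - 1 ≡ 2. → (18, 2)
5G: (18, 2) + (2, 9). λ = (9 - 2)/(2 - 18) ≡ 7/31 mod 47. 31⁻¹ ≡ 44 (mod 47), so λ ≡ 26.
  x = λ² - 18 - 2 = 676 - 20 ≡ 45; y = λ·(18 - 45) - 2 ≡ 1. → (45, 1)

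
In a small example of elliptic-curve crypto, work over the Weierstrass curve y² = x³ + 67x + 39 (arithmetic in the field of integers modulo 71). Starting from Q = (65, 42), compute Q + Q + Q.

(19, 52)

Repeated addition: build up to 3Q.
2Q: tangent at (65, 42): λ = (3·65² + 67)/(2·42) ≡ 33/13. 13⁻¹ ≡ 11 (mod 71) since 13·11 = 143 ≡ 1, so λ ≡ 33·11 ≡ 8.
  x = λ² - 65 - 65 = 64 - 130 ≡ 5; y = λ·(65 - 5) - 42 ≡ 12. → (5, 12)
3Q: (5, 12) + (65, 42). λ = (42 - 12)/(65 - 5) ≡ 30/60 mod 71. 60⁻¹ ≡ 58 (mod 71), so λ ≡ 36.
  x = λ² - 5 - 65 = 1296 - 70 ≡ 19; y = λ·(5 - 19) - 12 ≡ 52. → (19, 52)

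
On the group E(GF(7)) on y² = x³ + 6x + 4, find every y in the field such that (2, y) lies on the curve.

x³ + 6x + 4 = 24 ≡ 3 (mod 7).
3 is a non-residue mod 7; no y exists.

none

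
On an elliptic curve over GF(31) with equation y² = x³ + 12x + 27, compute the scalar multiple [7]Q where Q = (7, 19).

O

Double-and-add on 7 = (111)₂. Start with Q = (7, 19) for the leading 1-bit.
double: tangent at (7, 19): λ = (3·7² + 12)/(2·19) ≡ 4/7. 7⁻¹ ≡ 9 (mod 31) since 7·9 = 63 ≡ 1, so λ ≡ 4·9 ≡ 5.
  x = λ² - 7 - 7 = 25 - 14 ≡ 11; y = λ·(7 - 11) - 19 ≡ 23. → (11, 23)
add Q: (11, 23) + (7, 19). λ = (19 - 23)/(7 - 11) ≡ 27/27 mod 31. 27⁻¹ ≡ 23 (mod 31), so λ ≡ 1.
  x = λ² - 11 - 7 = 1 - 18 ≡ 14; y = λ·(11 - 14) - 23 ≡ 5. → (14, 5)
double: tangent at (14, 5): λ = (3·14² + 12)/(2·5) ≡ 11/10. 10⁻¹ ≡ 28 (mod 31) since 10·28 = 280 ≡ 1, so λ ≡ 11·28 ≡ 29.
  x = λ² - 14 - 14 = 841 - 28 ≡ 7; y = λ·(14 - 7) - 5 ≡ 12. → (7, 12)
add Q: (7, 12) + (7, 19): same x and y₁ ≡ -y₂, so the sum is 𝒪.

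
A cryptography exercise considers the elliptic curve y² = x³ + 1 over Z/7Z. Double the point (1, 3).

(0, 1)

tangent at (1, 3): λ = (3·1² + 0)/(2·3) ≡ 3/6. 6⁻¹ ≡ 6 (mod 7) since 6·6 = 36 ≡ 1, so λ ≡ 3·6 ≡ 4.
  x = λ² - 1 - 1 = 16 - 2 ≡ 0; y = λ·(1 - 0) - 3 ≡ 1. → (0, 1)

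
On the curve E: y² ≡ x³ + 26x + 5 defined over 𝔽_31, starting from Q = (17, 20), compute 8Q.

(25, 25)

Double-and-add on 8 = (1000)₂. Start with Q = (17, 20) for the leading 1-bit.
double: tangent at (17, 20): λ = (3·17² + 26)/(2·20) ≡ 25/9. 9⁻¹ ≡ 7 (mod 31), so λ ≡ 25·7 ≡ 20.
  x = λ² - 17 - 17 = 400 - 34 ≡ 25; y = λ·(17 - 25) - 20 ≡ 6. → (25, 6)
double: tangent at (25, 6): λ = (3·25² + 26)/(2·6) ≡ 10/12. 12⁻¹ ≡ 13 (mod 31) since 12·13 = 156 ≡ 1, so λ ≡ 10·13 ≡ 6.
  x = λ² - 25 - 25 = 36 - 50 ≡ 17; y = λ·(25 - 17) - 6 ≡ 11. → (17, 11)
double: tangent at (17, 11): λ = (3·17² + 26)/(2·11) ≡ 25/22. 22⁻¹ ≡ 24 (mod 31), so λ ≡ 25·24 ≡ 11.
  x = λ² - 17 - 17 = 121 - 34 ≡ 25; y = λ·(17 - 25) - 11 ≡ 25. → (25, 25)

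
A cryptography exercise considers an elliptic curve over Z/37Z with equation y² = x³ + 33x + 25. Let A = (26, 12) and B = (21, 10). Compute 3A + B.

First 3A:
Repeated addition: build up to 3A.
2A: tangent at (26, 12): λ = (3·26² + 33)/(2·12) ≡ 26/24. 24⁻¹ ≡ 17 (mod 37), so λ ≡ 26·17 ≡ 35.
  x = λ² - 26 - 26 = 1225 - 52 ≡ 26; y = λ·(26 - 26) - 12 ≡ 25. → (26, 25)
3A: (26, 25) + (26, 12): same x and y₁ ≡ -y₂, so the sum is the point at infinity.
3A = the point at infinity.
Finally 3A + B:
the point at infinity + (21, 10) = (21, 10) (identity).

(21, 10)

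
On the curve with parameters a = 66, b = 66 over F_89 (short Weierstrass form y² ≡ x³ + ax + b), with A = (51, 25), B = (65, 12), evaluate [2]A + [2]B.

First 2A:
Repeated addition: build up to 2A.
2A: tangent at (51, 25): λ = (3·51² + 66)/(2·25) ≡ 37/50. 50⁻¹ ≡ 73 (mod 89), so λ ≡ 37·73 ≡ 31.
  x = λ² - 51 - 51 = 961 - 102 ≡ 58; y = λ·(51 - 58) - 25 ≡ 25. → (58, 25)
2A = (58, 25).
Next 2B:
Repeated addition: build up to 2B.
2B: tangent at (65, 12): λ = (3·65² + 66)/(2·12) ≡ 14/24. 24⁻¹ ≡ 26 (mod 89), so λ ≡ 14·26 ≡ 8.
  x = λ² - 65 - 65 = 64 - 130 ≡ 23; y = λ·(65 - 23) - 12 ≡ 57. → (23, 57)
2B = (23, 57).
Finally 2A + 2B:
(58, 25) + (23, 57). λ = (57 - 25)/(23 - 58) ≡ 32/54 mod 89. 54⁻¹ ≡ 61 (mod 89) since 54·61 = 3294 ≡ 1, so λ ≡ 83.
  x = λ² - 58 - 23 = 6889 - 81 ≡ 44; y = λ·(58 - 44) - 25 ≡ 69. → (44, 69)

(44, 69)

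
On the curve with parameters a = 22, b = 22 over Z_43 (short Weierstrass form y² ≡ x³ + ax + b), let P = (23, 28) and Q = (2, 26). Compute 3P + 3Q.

(41, 23)

First 3P:
Repeated addition: build up to 3P.
2P: tangent at (23, 28): λ = (3·23² + 22)/(2·28) ≡ 18/13. 13⁻¹ ≡ 10 (mod 43), so λ ≡ 18·10 ≡ 8.
  x = λ² - 23 - 23 = 64 - 46 ≡ 18; y = λ·(23 - 18) - 28 ≡ 12. → (18, 12)
3P: (18, 12) + (23, 28). λ = (28 - 12)/(23 - 18) ≡ 16/5 mod 43. 5⁻¹ ≡ 26 (mod 43), so λ ≡ 29.
  x = λ² - 18 - 23 = 841 - 41 ≡ 26; y = λ·(18 - 26) - 12 ≡ 14. → (26, 14)
3P = (26, 14).
Next 3Q:
Repeated addition: build up to 3Q.
2Q: tangent at (2, 26): λ = (3·2² + 22)/(2·26) ≡ 34/9. 9⁻¹ ≡ 24 (mod 43) since 9·24 = 216 ≡ 1, so λ ≡ 34·24 ≡ 42.
  x = λ² - 2 - 2 = 1764 - 4 ≡ 40; y = λ·(2 - 40) - 26 ≡ 12. → (40, 12)
3Q: (40, 12) + (2, 26). λ = (26 - 12)/(2 - 40) ≡ 14/5 mod 43. 5⁻¹ ≡ 26 (mod 43) since 5·26 = 130 ≡ 1, so λ ≡ 20.
  x = λ² - 40 - 2 = 400 - 42 ≡ 14; y = λ·(40 - 14) - 12 ≡ 35. → (14, 35)
3Q = (14, 35).
Finally 3P + 3Q:
(26, 14) + (14, 35). λ = (35 - 14)/(14 - 26) ≡ 21/31 mod 43. 31⁻¹ ≡ 25 (mod 43), so λ ≡ 9.
  x = λ² - 26 - 14 = 81 - 40 ≡ 41; y = λ·(26 - 41) - 14 ≡ 23. → (41, 23)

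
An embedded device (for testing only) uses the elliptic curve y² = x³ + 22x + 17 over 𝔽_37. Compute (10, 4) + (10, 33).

The two points share x = 10 and their y-coordinates satisfy 4 + 33 ≡ 0 (mod 37), so they are inverses. Their sum is O.

O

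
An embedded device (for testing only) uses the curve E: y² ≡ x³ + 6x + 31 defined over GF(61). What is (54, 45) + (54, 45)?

(48, 14)

tangent at (54, 45): λ = (3·54² + 6)/(2·45) ≡ 31/29. 29⁻¹ ≡ 40 (mod 61), so λ ≡ 31·40 ≡ 20.
  x = λ² - 54 - 54 = 400 - 108 ≡ 48; y = λ·(54 - 48) - 45 ≡ 14. → (48, 14)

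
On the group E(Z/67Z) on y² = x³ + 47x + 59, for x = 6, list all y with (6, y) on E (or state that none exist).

x³ + 47x + 59 = 557 ≡ 21 (mod 67).
Square roots of 21 mod 67: 17 and 50 (since 17² = 289 ≡ 21).

17, 50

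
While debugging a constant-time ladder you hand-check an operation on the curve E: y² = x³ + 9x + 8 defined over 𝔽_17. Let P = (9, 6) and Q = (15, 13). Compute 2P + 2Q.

First 2P:
Repeated addition: build up to 2P.
2P: tangent at (9, 6): λ = (3·9² + 9)/(2·6) ≡ 14/12. 12⁻¹ ≡ 10 (mod 17), so λ ≡ 14·10 ≡ 4.
  x = λ² - 9 - 9 = 16 - 18 ≡ 15; y = λ·(9 - 15) - 6 ≡ 4. → (15, 4)
2P = (15, 4).
Next 2Q:
Repeated addition: build up to 2Q.
2Q: tangent at (15, 13): λ = (3·15² + 9)/(2·13) ≡ 4/9. 9⁻¹ ≡ 2 (mod 17), so λ ≡ 4·2 ≡ 8.
  x = λ² - 15 - 15 = 64 - 30 ≡ 0; y = λ·(15 - 0) - 13 ≡ 5. → (0, 5)
2Q = (0, 5).
Finally 2P + 2Q:
(15, 4) + (0, 5). λ = (5 - 4)/(0 - 15) ≡ 1/2 mod 17. 2⁻¹ ≡ 9 (mod 17) since 2·9 = 18 ≡ 1, so λ ≡ 9.
  x = λ² - 15 - 0 = 81 - 15 ≡ 15; y = λ·(15 - 15) - 4 ≡ 13. → (15, 13)

(15, 13)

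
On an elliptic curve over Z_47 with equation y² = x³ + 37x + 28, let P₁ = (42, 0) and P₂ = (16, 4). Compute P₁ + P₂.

(42, 0) + (16, 4). λ = (4 - 0)/(16 - 42) ≡ 4/21 mod 47. 21⁻¹ ≡ 9 (mod 47) since 21·9 = 189 ≡ 1, so λ ≡ 36.
  x = λ² - 42 - 16 = 1296 - 58 ≡ 16; y = λ·(42 - 16) - 0 ≡ 43. → (16, 43)

(16, 43)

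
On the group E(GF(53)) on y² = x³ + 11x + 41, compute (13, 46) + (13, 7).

The two points share x = 13 and their y-coordinates satisfy 46 + 7 ≡ 0 (mod 53), so they are inverses. Their sum is O.

O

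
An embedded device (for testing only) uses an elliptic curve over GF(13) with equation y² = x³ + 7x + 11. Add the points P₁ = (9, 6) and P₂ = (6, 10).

(9, 6) + (6, 10). λ = (10 - 6)/(6 - 9) ≡ 4/10 mod 13. 10⁻¹ ≡ 4 (mod 13) since 10·4 = 40 ≡ 1, so λ ≡ 3.
  x = λ² - 9 - 6 = 9 - 15 ≡ 7; y = λ·(9 - 7) - 6 ≡ 0. → (7, 0)

(7, 0)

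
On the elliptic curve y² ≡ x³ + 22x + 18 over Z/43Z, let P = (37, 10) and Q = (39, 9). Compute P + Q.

(37, 10) + (39, 9). λ = (9 - 10)/(39 - 37) ≡ 42/2 mod 43. 2⁻¹ ≡ 22 (mod 43), so λ ≡ 21.
  x = λ² - 37 - 39 = 441 - 76 ≡ 21; y = λ·(37 - 21) - 10 ≡ 25. → (21, 25)

(21, 25)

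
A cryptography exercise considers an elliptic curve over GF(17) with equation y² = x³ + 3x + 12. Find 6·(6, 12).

Write Q = (6, 12).
Double-and-add on 6 = (110)₂. Start with Q = (6, 12) for the leading 1-bit.
double: tangent at (6, 12): λ = (3·6² + 3)/(2·12) ≡ 9/7. 7⁻¹ ≡ 5 (mod 17), so λ ≡ 9·5 ≡ 11.
  x = λ² - 6 - 6 = 121 - 12 ≡ 7; y = λ·(6 - 7) - 12 ≡ 11. → (7, 11)
add Q: (7, 11) + (6, 12). λ = (12 - 11)/(6 - 7) ≡ 1/16 mod 17. 16⁻¹ ≡ 16 (mod 17) since 16·16 = 256 ≡ 1, so λ ≡ 16.
  x = λ² - 7 - 6 = 256 - 13 ≡ 5; y = λ·(7 - 5) - 11 ≡ 4. → (5, 4)
double: tangent at (5, 4): λ = (3·5² + 3)/(2·4) ≡ 10/8. 8⁻¹ ≡ 15 (mod 17), so λ ≡ 10·15 ≡ 14.
  x = λ² - 5 - 5 = 196 - 10 ≡ 16; y = λ·(5 - 16) - 4 ≡ 12. → (16, 12)

(16, 12)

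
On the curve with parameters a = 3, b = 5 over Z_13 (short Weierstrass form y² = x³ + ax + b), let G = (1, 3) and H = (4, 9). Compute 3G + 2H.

First 3G:
Repeated addition: build up to 3G.
2G: tangent at (1, 3): λ = (3·1² + 3)/(2·3) ≡ 6/6. 6⁻¹ ≡ 11 (mod 13) since 6·11 = 66 ≡ 1, so λ ≡ 6·11 ≡ 1.
  x = λ² - 1 - 1 = 1 - 2 ≡ 12; y = λ·(1 - 12) - 3 ≡ 12. → (12, 12)
3G: (12, 12) + (1, 3). λ = (3 - 12)/(1 - 12) ≡ 4/2 mod 13. 2⁻¹ ≡ 7 (mod 13) since 2·7 = 14 ≡ 1, so λ ≡ 2.
  x = λ² - 12 - 1 = 4 - 13 ≡ 4; y = λ·(12 - 4) - 12 ≡ 4. → (4, 4)
3G = (4, 4).
Next 2H:
Repeated addition: build up to 2H.
2H: tangent at (4, 9): λ = (3·4² + 3)/(2·9) ≡ 12/5. 5⁻¹ ≡ 8 (mod 13), so λ ≡ 12·8 ≡ 5.
  x = λ² - 4 - 4 = 25 - 8 ≡ 4; y = λ·(4 - 4) - 9 ≡ 4. → (4, 4)
2H = (4, 4).
Finally 3G + 2H:
tangent at (4, 4): λ = (3·4² + 3)/(2·4) ≡ 12/8. 8⁻¹ ≡ 5 (mod 13), so λ ≡ 12·5 ≡ 8.
  x = λ² - 4 - 4 = 64 - 8 ≡ 4; y = λ·(4 - 4) - 4 ≡ 9. → (4, 9)

(4, 9)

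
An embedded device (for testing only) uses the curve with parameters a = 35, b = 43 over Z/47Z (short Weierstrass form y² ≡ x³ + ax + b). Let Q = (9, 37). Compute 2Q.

(14, 9)

tangent at (9, 37): λ = (3·9² + 35)/(2·37) ≡ 43/27. 27⁻¹ ≡ 7 (mod 47), so λ ≡ 43·7 ≡ 19.
  x = λ² - 9 - 9 = 361 - 18 ≡ 14; y = λ·(9 - 14) - 37 ≡ 9. → (14, 9)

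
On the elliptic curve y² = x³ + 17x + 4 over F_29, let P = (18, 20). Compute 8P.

Double-and-add on 8 = (1000)₂. Start with P = (18, 20) for the leading 1-bit.
double: tangent at (18, 20): λ = (3·18² + 17)/(2·20) ≡ 3/11. 11⁻¹ ≡ 8 (mod 29), so λ ≡ 3·8 ≡ 24.
  x = λ² - 18 - 18 = 576 - 36 ≡ 18; y = λ·(18 - 18) - 20 ≡ 9. → (18, 9)
double: tangent at (18, 9): λ = (3·18² + 17)/(2·9) ≡ 3/18. 18⁻¹ ≡ 21 (mod 29), so λ ≡ 3·21 ≡ 5.
  x = λ² - 18 - 18 = 25 - 36 ≡ 18; y = λ·(18 - 18) - 9 ≡ 20. → (18, 20)
double: tangent at (18, 20): λ = (3·18² + 17)/(2·20) ≡ 3/11. 11⁻¹ ≡ 8 (mod 29), so λ ≡ 3·8 ≡ 24.
  x = λ² - 18 - 18 = 576 - 36 ≡ 18; y = λ·(18 - 18) - 20 ≡ 9. → (18, 9)

(18, 9)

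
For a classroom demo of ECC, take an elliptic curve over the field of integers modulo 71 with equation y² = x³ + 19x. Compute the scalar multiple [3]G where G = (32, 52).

Repeated addition: build up to 3G.
2G: tangent at (32, 52): λ = (3·32² + 19)/(2·52) ≡ 38/33. 33⁻¹ ≡ 28 (mod 71), so λ ≡ 38·28 ≡ 70.
  x = λ² - 32 - 32 = 4900 - 64 ≡ 8; y = λ·(32 - 8) - 52 ≡ 66. → (8, 66)
3G: (8, 66) + (32, 52). λ = (52 - 66)/(32 - 8) ≡ 57/24 mod 71. 24⁻¹ ≡ 3 (mod 71) since 24·3 = 72 ≡ 1, so λ ≡ 29.
  x = λ² - 8 - 32 = 841 - 40 ≡ 20; y = λ·(8 - 20) - 66 ≡ 12. → (20, 12)

(20, 12)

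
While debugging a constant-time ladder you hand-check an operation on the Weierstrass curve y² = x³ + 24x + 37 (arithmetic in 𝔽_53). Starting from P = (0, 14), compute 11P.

(19, 12)

Repeated addition: build up to 11P.
2P: tangent at (0, 14): λ = (3·0² + 24)/(2·14) ≡ 24/28. 28⁻¹ ≡ 36 (mod 53) since 28·36 = 1008 ≡ 1, so λ ≡ 24·36 ≡ 16.
  x = λ² - 0 - 0 = 256 - 0 ≡ 44; y = λ·(0 - 44) - 14 ≡ 24. → (44, 24)
3P: (44, 24) + (0, 14). λ = (14 - 24)/(0 - 44) ≡ 43/9 mod 53. 9⁻¹ ≡ 6 (mod 53) since 9·6 = 54 ≡ 1, so λ ≡ 46.
  x = λ² - 44 - 0 = 2116 - 44 ≡ 5; y = λ·(44 - 5) - 24 ≡ 21. → (5, 21)
4P: (5, 21) + (0, 14). λ = (14 - 21)/(0 - 5) ≡ 46/48 mod 53. 48⁻¹ ≡ 21 (mod 53) since 48·21 = 1008 ≡ 1, so λ ≡ 12.
  x = λ² - 5 - 0 = 144 - 5 ≡ 33; y = λ·(5 - 33) - 21 ≡ 14. → (33, 14)
5P: (33, 14) + (0, 14). λ = (14 - 14)/(0 - 33) ≡ 0/20 mod 53. 20⁻¹ ≡ 8 (mod 53), so λ ≡ 0.
  x = λ² - 33 - 0 = 0 - 33 ≡ 20; y = λ·(33 - 20) - 14 ≡ 39. → (20, 39)
6P: (20, 39) + (0, 14). λ = (14 - 39)/(0 - 20) ≡ 28/33 mod 53. 33⁻¹ ≡ 45 (mod 53) since 33·45 = 1485 ≡ 1, so λ ≡ 41.
  x = λ² - 20 - 0 = 1681 - 20 ≡ 18; y = λ·(20 - 18) - 39 ≡ 43. → (18, 43)
7P: (18, 43) + (0, 14). λ = (14 - 43)/(0 - 18) ≡ 24/35 mod 53. 35⁻¹ ≡ 50 (mod 53), so λ ≡ 34.
  x = λ² - 18 - 0 = 1156 - 18 ≡ 25; y = λ·(18 - 25) - 43 ≡ 37. → (25, 37)
8P: (25, 37) + (0, 14). λ = (14 - 37)/(0 - 25) ≡ 30/28 mod 53. 28⁻¹ ≡ 36 (mod 53), so λ ≡ 20.
  x = λ² - 25 - 0 = 400 - 25 ≡ 4; y = λ·(25 - 4) - 37 ≡ 12. → (4, 12)
9P: (4, 12) + (0, 14). λ = (14 - 12)/(0 - 4) ≡ 2/49 mod 53. 49⁻¹ ≡ 13 (mod 53), so λ ≡ 26.
  x = λ² - 4 - 0 = 676 - 4 ≡ 36; y = λ·(4 - 36) - 12 ≡ 4. → (36, 4)
10P: (36, 4) + (0, 14). λ = (14 - 4)/(0 - 36) ≡ 10/17 mod 53. 17⁻¹ ≡ 25 (mod 53) since 17·25 = 425 ≡ 1, so λ ≡ 38.
  x = λ² - 36 - 0 = 1444 - 36 ≡ 30; y = λ·(36 - 30) - 4 ≡ 12. → (30, 12)
11P: (30, 12) + (0, 14). λ = (14 - 12)/(0 - 30) ≡ 2/23 mod 53. 23⁻¹ ≡ 30 (mod 53) since 23·30 = 690 ≡ 1, so λ ≡ 7.
  x = λ² - 30 - 0 = 49 - 30 ≡ 19; y = λ·(30 - 19) - 12 ≡ 12. → (19, 12)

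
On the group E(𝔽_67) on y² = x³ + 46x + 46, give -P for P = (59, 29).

-(59, 29) = (59, -29 mod 67) = (59, 38).

(59, 38)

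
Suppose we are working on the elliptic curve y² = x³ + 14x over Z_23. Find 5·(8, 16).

Write G = (8, 16).
Double-and-add on 5 = (101)₂. Start with G = (8, 16) for the leading 1-bit.
double: tangent at (8, 16): λ = (3·8² + 14)/(2·16) ≡ 22/9. 9⁻¹ ≡ 18 (mod 23) since 9·18 = 162 ≡ 1, so λ ≡ 22·18 ≡ 5.
  x = λ² - 8 - 8 = 25 - 16 ≡ 9; y = λ·(8 - 9) - 16 ≡ 2. → (9, 2)
double: tangent at (9, 2): λ = (3·9² + 14)/(2·2) ≡ 4/4. 4⁻¹ ≡ 6 (mod 23) since 4·6 = 24 ≡ 1, so λ ≡ 4·6 ≡ 1.
  x = λ² - 9 - 9 = 1 - 18 ≡ 6; y = λ·(9 - 6) - 2 ≡ 1. → (6, 1)
add G: (6, 1) + (8, 16). λ = (16 - 1)/(8 - 6) ≡ 15/2 mod 23. 2⁻¹ ≡ 12 (mod 23), so λ ≡ 19.
  x = λ² - 6 - 8 = 361 - 14 ≡ 2; y = λ·(6 - 2) - 1 ≡ 6. → (2, 6)

(2, 6)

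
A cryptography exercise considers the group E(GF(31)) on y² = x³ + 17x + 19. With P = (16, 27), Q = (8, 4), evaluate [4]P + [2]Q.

First 4P:
Repeated addition: build up to 4P.
2P: tangent at (16, 27): λ = (3·16² + 17)/(2·27) ≡ 10/23. 23⁻¹ ≡ 27 (mod 31), so λ ≡ 10·27 ≡ 22.
  x = λ² - 16 - 16 = 484 - 32 ≡ 18; y = λ·(16 - 18) - 27 ≡ 22. → (18, 22)
3P: (18, 22) + (16, 27). λ = (27 - 22)/(16 - 18) ≡ 5/29 mod 31. 29⁻¹ ≡ 15 (mod 31), so λ ≡ 13.
  x = λ² - 18 - 16 = 169 - 34 ≡ 11; y = λ·(18 - 11) - 22 ≡ 7. → (11, 7)
4P: (11, 7) + (16, 27). λ = (27 - 7)/(16 - 11) ≡ 20/5 mod 31. 5⁻¹ ≡ 25 (mod 31), so λ ≡ 4.
  x = λ² - 11 - 16 = 16 - 27 ≡ 20; y = λ·(11 - 20) - 7 ≡ 19. → (20, 19)
4P = (20, 19).
Next 2Q:
Repeated addition: build up to 2Q.
2Q: tangent at (8, 4): λ = (3·8² + 17)/(2·4) ≡ 23/8. 8⁻¹ ≡ 4 (mod 31), so λ ≡ 23·4 ≡ 30.
  x = λ² - 8 - 8 = 900 - 16 ≡ 16; y = λ·(8 - 16) - 4 ≡ 4. → (16, 4)
2Q = (16, 4).
Finally 4P + 2Q:
(20, 19) + (16, 4). λ = (4 - 19)/(16 - 20) ≡ 16/27 mod 31. 27⁻¹ ≡ 23 (mod 31) since 27·23 = 621 ≡ 1, so λ ≡ 27.
  x = λ² - 20 - 16 = 729 - 36 ≡ 11; y = λ·(20 - 11) - 19 ≡ 7. → (11, 7)

(11, 7)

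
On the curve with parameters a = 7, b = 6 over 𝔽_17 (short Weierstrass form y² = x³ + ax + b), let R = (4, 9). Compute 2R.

tangent at (4, 9): λ = (3·4² + 7)/(2·9) ≡ 4/1. 1⁻¹ ≡ 1 (mod 17) since 1·1 = 1 ≡ 1, so λ ≡ 4·1 ≡ 4.
  x = λ² - 4 - 4 = 16 - 8 ≡ 8; y = λ·(4 - 8) - 9 ≡ 9. → (8, 9)

(8, 9)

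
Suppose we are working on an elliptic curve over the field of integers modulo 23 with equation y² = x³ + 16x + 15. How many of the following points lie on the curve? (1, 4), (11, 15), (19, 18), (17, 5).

2

(1, 4): 4² ≡ 16, rhs ≡ 9 → off.
(11, 15): 15² ≡ 18, rhs ≡ 4 → off.
(19, 18): 18² ≡ 2, rhs ≡ 2 → on.
(17, 5): 5² ≡ 2, rhs ≡ 2 → on.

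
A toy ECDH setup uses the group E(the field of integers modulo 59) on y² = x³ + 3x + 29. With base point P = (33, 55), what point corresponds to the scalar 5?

(4, 39)

Double-and-add on 5 = (101)₂. Start with P = (33, 55) for the leading 1-bit.
double: tangent at (33, 55): λ = (3·33² + 3)/(2·55) ≡ 25/51. 51⁻¹ ≡ 22 (mod 59), so λ ≡ 25·22 ≡ 19.
  x = λ² - 33 - 33 = 361 - 66 ≡ 0; y = λ·(33 - 0) - 55 ≡ 41. → (0, 41)
double: tangent at (0, 41): λ = (3·0² + 3)/(2·41) ≡ 3/23. 23⁻¹ ≡ 18 (mod 59) since 23·18 = 414 ≡ 1, so λ ≡ 3·18 ≡ 54.
  x = λ² - 0 - 0 = 2916 - 0 ≡ 25; y = λ·(0 - 25) - 41 ≡ 25. → (25, 25)
add P: (25, 25) + (33, 55). λ = (55 - 25)/(33 - 25) ≡ 30/8 mod 59. 8⁻¹ ≡ 37 (mod 59), so λ ≡ 48.
  x = λ² - 25 - 33 = 2304 - 58 ≡ 4; y = λ·(25 - 4) - 25 ≡ 39. → (4, 39)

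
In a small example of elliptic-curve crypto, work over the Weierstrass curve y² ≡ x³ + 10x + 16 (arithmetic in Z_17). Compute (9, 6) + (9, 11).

O

The two points share x = 9 and their y-coordinates satisfy 6 + 11 ≡ 0 (mod 17), so they are inverses. Their sum is O.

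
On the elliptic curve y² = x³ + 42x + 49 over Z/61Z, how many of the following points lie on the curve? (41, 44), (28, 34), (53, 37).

1

(41, 44): 44² ≡ 45, rhs ≡ 54 → off.
(28, 34): 34² ≡ 58, rhs ≡ 58 → on.
(53, 37): 37² ≡ 27, rhs ≡ 55 → off.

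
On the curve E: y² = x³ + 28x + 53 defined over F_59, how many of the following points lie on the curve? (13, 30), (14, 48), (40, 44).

1

(13, 30): 30² ≡ 15, rhs ≡ 18 → off.
(14, 48): 48² ≡ 3, rhs ≡ 3 → on.
(40, 44): 44² ≡ 48, rhs ≡ 37 → off.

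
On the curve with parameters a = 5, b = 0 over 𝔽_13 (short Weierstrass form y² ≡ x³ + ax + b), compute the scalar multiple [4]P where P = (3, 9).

Double-and-add on 4 = (100)₂. Start with P = (3, 9) for the leading 1-bit.
double: tangent at (3, 9): λ = (3·3² + 5)/(2·9) ≡ 6/5. 5⁻¹ ≡ 8 (mod 13), so λ ≡ 6·8 ≡ 9.
  x = λ² - 3 - 3 = 81 - 6 ≡ 10; y = λ·(3 - 10) - 9 ≡ 6. → (10, 6)
double: tangent at (10, 6): λ = (3·10² + 5)/(2·6) ≡ 6/12. 12⁻¹ ≡ 12 (mod 13) since 12·12 = 144 ≡ 1, so λ ≡ 6·12 ≡ 7.
  x = λ² - 10 - 10 = 49 - 20 ≡ 3; y = λ·(10 - 3) - 6 ≡ 4. → (3, 4)

(3, 4)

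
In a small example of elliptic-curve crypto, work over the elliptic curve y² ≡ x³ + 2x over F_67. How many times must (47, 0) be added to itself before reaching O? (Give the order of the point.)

2P: (47, 0) + (47, 0): same x and y₁ ≡ -y₂, so the sum is O.
2P = O, so the order is 2.

2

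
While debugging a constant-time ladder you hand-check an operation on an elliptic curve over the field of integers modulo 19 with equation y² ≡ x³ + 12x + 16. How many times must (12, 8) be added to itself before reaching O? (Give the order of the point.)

2P: tangent at (12, 8): λ = (3·12² + 12)/(2·8) ≡ 7/16. 16⁻¹ ≡ 6 (mod 19), so λ ≡ 7·6 ≡ 4.
  x = λ² - 12 - 12 = 16 - 24 ≡ 11; y = λ·(12 - 11) - 8 ≡ 15. → (11, 15)
3P: (11, 15) + (12, 8). λ = (8 - 15)/(12 - 11) ≡ 12/1 mod 19. 1⁻¹ ≡ 1 (mod 19), so λ ≡ 12.
  x = λ² - 11 - 12 = 144 - 23 ≡ 7; y = λ·(11 - 7) - 15 ≡ 14. → (7, 14)
4P: (7, 14) + (12, 8). λ = (8 - 14)/(12 - 7) ≡ 13/5 mod 19. 5⁻¹ ≡ 4 (mod 19) since 5·4 = 20 ≡ 1, so λ ≡ 14.
  x = λ² - 7 - 12 = 196 - 19 ≡ 6; y = λ·(7 - 6) - 14 ≡ 0. → (6, 0)
5P: (6, 0) + (12, 8). λ = (8 - 0)/(12 - 6) ≡ 8/6 mod 19. 6⁻¹ ≡ 16 (mod 19), so λ ≡ 14.
  x = λ² - 6 - 12 = 196 - 18 ≡ 7; y = λ·(6 - 7) - 0 ≡ 5. → (7, 5)
6P: (7, 5) + (12, 8). λ = (8 - 5)/(12 - 7) ≡ 3/5 mod 19. 5⁻¹ ≡ 4 (mod 19) since 5·4 = 20 ≡ 1, so λ ≡ 12.
  x = λ² - 7 - 12 = 144 - 19 ≡ 11; y = λ·(7 - 11) - 5 ≡ 4. → (11, 4)
7P: (11, 4) + (12, 8). λ = (8 - 4)/(12 - 11) ≡ 4/1 mod 19. 1⁻¹ ≡ 1 (mod 19), so λ ≡ 4.
  x = λ² - 11 - 12 = 16 - 23 ≡ 12; y = λ·(11 - 12) - 4 ≡ 11. → (12, 11)
8P: (12, 11) + (12, 8): same x and y₁ ≡ -y₂, so the sum is O.
8P = O, so the order is 8.

8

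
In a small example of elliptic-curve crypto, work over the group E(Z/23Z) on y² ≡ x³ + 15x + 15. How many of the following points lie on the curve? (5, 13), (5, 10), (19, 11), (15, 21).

4

(5, 13): 13² ≡ 8, rhs ≡ 8 → on.
(5, 10): 10² ≡ 8, rhs ≡ 8 → on.
(19, 11): 11² ≡ 6, rhs ≡ 6 → on.
(15, 21): 21² ≡ 4, rhs ≡ 4 → on.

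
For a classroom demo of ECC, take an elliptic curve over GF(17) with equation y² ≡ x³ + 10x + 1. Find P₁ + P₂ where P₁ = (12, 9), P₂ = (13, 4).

(0, 16)

(12, 9) + (13, 4). λ = (4 - 9)/(13 - 12) ≡ 12/1 mod 17. 1⁻¹ ≡ 1 (mod 17), so λ ≡ 12.
  x = λ² - 12 - 13 = 144 - 25 ≡ 0; y = λ·(12 - 0) - 9 ≡ 16. → (0, 16)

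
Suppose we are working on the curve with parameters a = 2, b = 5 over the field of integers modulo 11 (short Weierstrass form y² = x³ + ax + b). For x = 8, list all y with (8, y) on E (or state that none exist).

x³ + 2x + 5 = 533 ≡ 5 (mod 11).
Square roots of 5 mod 11: 4 and 7 (since 4² = 16 ≡ 5).

4, 7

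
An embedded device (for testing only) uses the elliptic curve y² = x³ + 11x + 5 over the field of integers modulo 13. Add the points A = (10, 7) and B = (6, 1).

(10, 7) + (6, 1). λ = (1 - 7)/(6 - 10) ≡ 7/9 mod 13. 9⁻¹ ≡ 3 (mod 13), so λ ≡ 8.
  x = λ² - 10 - 6 = 64 - 16 ≡ 9; y = λ·(10 - 9) - 7 ≡ 1. → (9, 1)

(9, 1)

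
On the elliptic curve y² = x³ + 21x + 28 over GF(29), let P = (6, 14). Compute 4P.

Repeated addition: build up to 4P.
2P: tangent at (6, 14): λ = (3·6² + 21)/(2·14) ≡ 13/28. 28⁻¹ ≡ 28 (mod 29) since 28·28 = 784 ≡ 1, so λ ≡ 13·28 ≡ 16.
  x = λ² - 6 - 6 = 256 - 12 ≡ 12; y = λ·(6 - 12) - 14 ≡ 6. → (12, 6)
3P: (12, 6) + (6, 14). λ = (14 - 6)/(6 - 12) ≡ 8/23 mod 29. 23⁻¹ ≡ 24 (mod 29) since 23·24 = 552 ≡ 1, so λ ≡ 18.
  x = λ² - 12 - 6 = 324 - 18 ≡ 16; y = λ·(12 - 16) - 6 ≡ 9. → (16, 9)
4P: (16, 9) + (6, 14). λ = (14 - 9)/(6 - 16) ≡ 5/19 mod 29. 19⁻¹ ≡ 26 (mod 29), so λ ≡ 14.
  x = λ² - 16 - 6 = 196 - 22 ≡ 0; y = λ·(16 - 0) - 9 ≡ 12. → (0, 12)

(0, 12)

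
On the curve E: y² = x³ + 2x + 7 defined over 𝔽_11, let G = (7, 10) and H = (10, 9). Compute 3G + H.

(7, 1)

First 3G:
Repeated addition: build up to 3G.
2G: tangent at (7, 10): λ = (3·7² + 2)/(2·10) ≡ 6/9. 9⁻¹ ≡ 5 (mod 11), so λ ≡ 6·5 ≡ 8.
  x = λ² - 7 - 7 = 64 - 14 ≡ 6; y = λ·(7 - 6) - 10 ≡ 9. → (6, 9)
3G: (6, 9) + (7, 10). λ = (10 - 9)/(7 - 6) ≡ 1/1 mod 11. 1⁻¹ ≡ 1 (mod 11) since 1·1 = 1 ≡ 1, so λ ≡ 1.
  x = λ² - 6 - 7 = 1 - 13 ≡ 10; y = λ·(6 - 10) - 9 ≡ 9. → (10, 9)
3G = (10, 9).
Finally 3G + H:
tangent at (10, 9): λ = (3·10² + 2)/(2·9) ≡ 5/7. 7⁻¹ ≡ 8 (mod 11), so λ ≡ 5·8 ≡ 7.
  x = λ² - 10 - 10 = 49 - 20 ≡ 7; y = λ·(10 - 7) - 9 ≡ 1. → (7, 1)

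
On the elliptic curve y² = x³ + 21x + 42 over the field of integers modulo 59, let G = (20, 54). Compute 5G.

(49, 37)

Repeated addition: build up to 5G.
2G: tangent at (20, 54): λ = (3·20² + 21)/(2·54) ≡ 41/49. 49⁻¹ ≡ 53 (mod 59), so λ ≡ 41·53 ≡ 49.
  x = λ² - 20 - 20 = 2401 - 40 ≡ 1; y = λ·(20 - 1) - 54 ≡ 51. → (1, 51)
3G: (1, 51) + (20, 54). λ = (54 - 51)/(20 - 1) ≡ 3/19 mod 59. 19⁻¹ ≡ 28 (mod 59) since 19·28 = 532 ≡ 1, so λ ≡ 25.
  x = λ² - 1 - 20 = 625 - 21 ≡ 14; y = λ·(1 - 14) - 51 ≡ 37. → (14, 37)
4G: (14, 37) + (20, 54). λ = (54 - 37)/(20 - 14) ≡ 17/6 mod 59. 6⁻¹ ≡ 10 (mod 59) since 6·10 = 60 ≡ 1, so λ ≡ 52.
  x = λ² - 14 - 20 = 2704 - 34 ≡ 15; y = λ·(14 - 15) - 37 ≡ 29. → (15, 29)
5G: (15, 29) + (20, 54). λ = (54 - 29)/(20 - 15) ≡ 25/5 mod 59. 5⁻¹ ≡ 12 (mod 59), so λ ≡ 5.
  x = λ² - 15 - 20 = 25 - 35 ≡ 49; y = λ·(15 - 49) - 29 ≡ 37. → (49, 37)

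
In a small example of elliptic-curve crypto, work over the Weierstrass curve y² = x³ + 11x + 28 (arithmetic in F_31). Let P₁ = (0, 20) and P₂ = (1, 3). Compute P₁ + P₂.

(9, 9)

(0, 20) + (1, 3). λ = (3 - 20)/(1 - 0) ≡ 14/1 mod 31. 1⁻¹ ≡ 1 (mod 31) since 1·1 = 1 ≡ 1, so λ ≡ 14.
  x = λ² - 0 - 1 = 196 - 1 ≡ 9; y = λ·(0 - 9) - 20 ≡ 9. → (9, 9)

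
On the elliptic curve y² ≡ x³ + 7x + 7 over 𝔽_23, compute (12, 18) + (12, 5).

The two points share x = 12 and their y-coordinates satisfy 18 + 5 ≡ 0 (mod 23), so they are inverses. Their sum is ∞.

O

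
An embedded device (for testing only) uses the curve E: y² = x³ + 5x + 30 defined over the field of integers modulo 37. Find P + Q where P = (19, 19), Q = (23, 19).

(19, 19) + (23, 19). λ = (19 - 19)/(23 - 19) ≡ 0/4 mod 37. 4⁻¹ ≡ 28 (mod 37) since 4·28 = 112 ≡ 1, so λ ≡ 0.
  x = λ² - 19 - 23 = 0 - 42 ≡ 32; y = λ·(19 - 32) - 19 ≡ 18. → (32, 18)

(32, 18)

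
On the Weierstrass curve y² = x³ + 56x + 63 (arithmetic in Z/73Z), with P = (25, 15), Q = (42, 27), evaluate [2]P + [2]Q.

(61, 27)

First 2P:
Repeated addition: build up to 2P.
2P: tangent at (25, 15): λ = (3·25² + 56)/(2·15) ≡ 33/30. 30⁻¹ ≡ 56 (mod 73), so λ ≡ 33·56 ≡ 23.
  x = λ² - 25 - 25 = 529 - 50 ≡ 41; y = λ·(25 - 41) - 15 ≡ 55. → (41, 55)
2P = (41, 55).
Next 2Q:
Repeated addition: build up to 2Q.
2Q: tangent at (42, 27): λ = (3·42² + 56)/(2·27) ≡ 19/54. 54⁻¹ ≡ 23 (mod 73) since 54·23 = 1242 ≡ 1, so λ ≡ 19·23 ≡ 72.
  x = λ² - 42 - 42 = 5184 - 84 ≡ 63; y = λ·(42 - 63) - 27 ≡ 67. → (63, 67)
2Q = (63, 67).
Finally 2P + 2Q:
(41, 55) + (63, 67). λ = (67 - 55)/(63 - 41) ≡ 12/22 mod 73. 22⁻¹ ≡ 10 (mod 73) since 22·10 = 220 ≡ 1, so λ ≡ 47.
  x = λ² - 41 - 63 = 2209 - 104 ≡ 61; y = λ·(41 - 61) - 55 ≡ 27. → (61, 27)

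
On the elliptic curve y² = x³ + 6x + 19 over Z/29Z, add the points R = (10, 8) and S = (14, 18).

(4, 7)

(10, 8) + (14, 18). λ = (18 - 8)/(14 - 10) ≡ 10/4 mod 29. 4⁻¹ ≡ 22 (mod 29) since 4·22 = 88 ≡ 1, so λ ≡ 17.
  x = λ² - 10 - 14 = 289 - 24 ≡ 4; y = λ·(10 - 4) - 8 ≡ 7. → (4, 7)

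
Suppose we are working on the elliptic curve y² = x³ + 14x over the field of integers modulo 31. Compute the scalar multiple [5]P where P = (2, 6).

Double-and-add on 5 = (101)₂. Start with P = (2, 6) for the leading 1-bit.
double: tangent at (2, 6): λ = (3·2² + 14)/(2·6) ≡ 26/12. 12⁻¹ ≡ 13 (mod 31), so λ ≡ 26·13 ≡ 28.
  x = λ² - 2 - 2 = 784 - 4 ≡ 5; y = λ·(2 - 5) - 6 ≡ 3. → (5, 3)
double: tangent at (5, 3): λ = (3·5² + 14)/(2·3) ≡ 27/6. 6⁻¹ ≡ 26 (mod 31) since 6·26 = 156 ≡ 1, so λ ≡ 27·26 ≡ 20.
  x = λ² - 5 - 5 = 400 - 10 ≡ 18; y = λ·(5 - 18) - 3 ≡ 16. → (18, 16)
add P: (18, 16) + (2, 6). λ = (6 - 16)/(2 - 18) ≡ 21/15 mod 31. 15⁻¹ ≡ 29 (mod 31), so λ ≡ 20.
  x = λ² - 18 - 2 = 400 - 20 ≡ 8; y = λ·(18 - 8) - 16 ≡ 29. → (8, 29)

(8, 29)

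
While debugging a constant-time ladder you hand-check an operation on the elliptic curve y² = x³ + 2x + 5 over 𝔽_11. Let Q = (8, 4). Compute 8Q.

Double-and-add on 8 = (1000)₂. Start with Q = (8, 4) for the leading 1-bit.
double: tangent at (8, 4): λ = (3·8² + 2)/(2·4) ≡ 7/8. 8⁻¹ ≡ 7 (mod 11), so λ ≡ 7·7 ≡ 5.
  x = λ² - 8 - 8 = 25 - 16 ≡ 9; y = λ·(8 - 9) - 4 ≡ 2. → (9, 2)
double: tangent at (9, 2): λ = (3·9² + 2)/(2·2) ≡ 3/4. 4⁻¹ ≡ 3 (mod 11), so λ ≡ 3·3 ≡ 9.
  x = λ² - 9 - 9 = 81 - 18 ≡ 8; y = λ·(9 - 8) - 2 ≡ 7. → (8, 7)
double: tangent at (8, 7): λ = (3·8² + 2)/(2·7) ≡ 7/3. 3⁻¹ ≡ 4 (mod 11) since 3·4 = 12 ≡ 1, so λ ≡ 7·4 ≡ 6.
  x = λ² - 8 - 8 = 36 - 16 ≡ 9; y = λ·(8 - 9) - 7 ≡ 9. → (9, 9)

(9, 9)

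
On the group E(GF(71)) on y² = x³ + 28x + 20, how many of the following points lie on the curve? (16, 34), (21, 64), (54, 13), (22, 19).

(16, 34): 34² ≡ 20, rhs ≡ 20 → on.
(21, 64): 64² ≡ 49, rhs ≡ 0 → off.
(54, 13): 13² ≡ 27, rhs ≡ 27 → on.
(22, 19): 19² ≡ 6, rhs ≡ 66 → off.

2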